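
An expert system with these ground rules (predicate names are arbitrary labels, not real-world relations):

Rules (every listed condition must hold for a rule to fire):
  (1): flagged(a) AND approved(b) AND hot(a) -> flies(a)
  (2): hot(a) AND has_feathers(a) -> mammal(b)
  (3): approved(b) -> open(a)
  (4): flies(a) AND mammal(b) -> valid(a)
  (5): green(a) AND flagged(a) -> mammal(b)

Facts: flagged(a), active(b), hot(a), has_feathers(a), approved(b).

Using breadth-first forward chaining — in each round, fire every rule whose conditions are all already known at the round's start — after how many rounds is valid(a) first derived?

Round 1 — (1), (2), (3), derive flies(a), mammal(b), open(a).
Round 2 — (4), derive valid(a).
valid(a) first appears in round 2.

2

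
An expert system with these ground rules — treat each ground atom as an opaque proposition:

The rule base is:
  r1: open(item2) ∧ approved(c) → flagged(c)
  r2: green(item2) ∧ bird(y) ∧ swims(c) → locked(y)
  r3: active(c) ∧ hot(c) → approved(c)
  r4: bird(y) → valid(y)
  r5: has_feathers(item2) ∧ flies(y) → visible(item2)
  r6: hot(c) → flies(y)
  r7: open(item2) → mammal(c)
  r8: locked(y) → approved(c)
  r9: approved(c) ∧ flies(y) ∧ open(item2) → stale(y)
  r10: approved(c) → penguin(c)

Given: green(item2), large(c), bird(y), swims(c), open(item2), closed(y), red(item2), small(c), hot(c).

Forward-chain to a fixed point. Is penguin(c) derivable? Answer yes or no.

Round 1: r2 [green(item2) ∧ bird(y) ∧ swims(c) → locked(y)]; r4 [bird(y) → valid(y)]; r6 [hot(c) → flies(y)]; r7 [open(item2) → mammal(c)]. New: locked(y), valid(y), flies(y), mammal(c).
Round 2: r8 [locked(y) → approved(c)]. New: approved(c).
Round 3: r1 [open(item2) ∧ approved(c) → flagged(c)]; r9 [approved(c) ∧ flies(y) ∧ open(item2) → stale(y)]; r10 [approved(c) → penguin(c)]. New: flagged(c), stale(y), penguin(c).
penguin(c) appears in round 3, so it is derivable.

yes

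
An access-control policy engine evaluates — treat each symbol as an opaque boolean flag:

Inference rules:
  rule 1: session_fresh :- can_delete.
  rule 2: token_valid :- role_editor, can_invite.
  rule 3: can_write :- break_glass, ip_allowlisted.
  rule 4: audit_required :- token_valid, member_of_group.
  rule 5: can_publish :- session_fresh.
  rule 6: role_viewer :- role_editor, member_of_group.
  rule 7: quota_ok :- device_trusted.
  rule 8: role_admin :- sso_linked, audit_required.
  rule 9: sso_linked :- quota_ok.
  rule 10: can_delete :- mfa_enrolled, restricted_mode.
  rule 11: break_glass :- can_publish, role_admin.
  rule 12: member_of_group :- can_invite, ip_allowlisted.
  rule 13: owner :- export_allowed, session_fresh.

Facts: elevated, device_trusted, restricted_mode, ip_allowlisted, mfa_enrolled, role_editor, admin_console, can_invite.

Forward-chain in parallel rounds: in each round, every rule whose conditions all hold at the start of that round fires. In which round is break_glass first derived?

Round 1 fires rule 2, rule 7, rule 10, rule 12, giving token_valid, quota_ok, can_delete, member_of_group.
Round 2 fires rule 1, rule 4, rule 6, rule 9, giving session_fresh, audit_required, role_viewer, sso_linked.
Round 3 fires rule 5, rule 8, giving can_publish, role_admin.
Round 4 fires rule 11, giving break_glass.
break_glass first appears in round 4.

4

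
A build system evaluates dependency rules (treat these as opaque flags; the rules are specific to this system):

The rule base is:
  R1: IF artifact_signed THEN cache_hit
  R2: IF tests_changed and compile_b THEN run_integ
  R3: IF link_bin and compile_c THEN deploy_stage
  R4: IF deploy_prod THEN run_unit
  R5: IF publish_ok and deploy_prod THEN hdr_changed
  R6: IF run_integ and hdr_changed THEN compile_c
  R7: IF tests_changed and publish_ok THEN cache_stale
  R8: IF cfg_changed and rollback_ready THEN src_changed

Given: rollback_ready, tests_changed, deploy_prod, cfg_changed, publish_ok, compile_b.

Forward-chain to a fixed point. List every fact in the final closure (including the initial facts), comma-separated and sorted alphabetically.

Round 1 — R2, R4, R5, R7, R8, derive run_integ, run_unit, hdr_changed, cache_stale, src_changed.
Round 2 — R6, derive compile_c.

cache_stale, cfg_changed, compile_b, compile_c, deploy_prod, hdr_changed, publish_ok, rollback_ready, run_integ, run_unit, src_changed, tests_changed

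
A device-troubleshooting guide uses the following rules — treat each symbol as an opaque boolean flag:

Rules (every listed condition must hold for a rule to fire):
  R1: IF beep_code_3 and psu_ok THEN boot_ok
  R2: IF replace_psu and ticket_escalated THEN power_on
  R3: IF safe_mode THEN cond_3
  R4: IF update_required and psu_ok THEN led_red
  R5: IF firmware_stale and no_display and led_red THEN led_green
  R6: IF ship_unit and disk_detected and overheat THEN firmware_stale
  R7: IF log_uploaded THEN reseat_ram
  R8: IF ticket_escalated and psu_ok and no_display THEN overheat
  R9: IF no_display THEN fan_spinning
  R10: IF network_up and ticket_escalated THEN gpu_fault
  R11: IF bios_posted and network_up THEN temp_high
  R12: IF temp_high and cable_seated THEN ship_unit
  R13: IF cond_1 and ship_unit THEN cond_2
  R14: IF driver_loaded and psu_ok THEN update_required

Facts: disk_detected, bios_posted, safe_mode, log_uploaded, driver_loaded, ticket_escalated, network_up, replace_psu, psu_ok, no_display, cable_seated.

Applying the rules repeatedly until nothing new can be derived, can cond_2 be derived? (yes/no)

Round 1 fires R2, R3, R7, R8, R9, R10, R11, R14, giving power_on, cond_3, reseat_ram, overheat, fan_spinning, gpu_fault, temp_high, update_required.
Round 2 fires R4, R12, giving led_red, ship_unit.
Round 3 fires R6, giving firmware_stale.
Round 4 fires R5, giving led_green.
Fixed point reached. cond_2 is concluded only by R13; R13 needs cond_1 (never derived).

no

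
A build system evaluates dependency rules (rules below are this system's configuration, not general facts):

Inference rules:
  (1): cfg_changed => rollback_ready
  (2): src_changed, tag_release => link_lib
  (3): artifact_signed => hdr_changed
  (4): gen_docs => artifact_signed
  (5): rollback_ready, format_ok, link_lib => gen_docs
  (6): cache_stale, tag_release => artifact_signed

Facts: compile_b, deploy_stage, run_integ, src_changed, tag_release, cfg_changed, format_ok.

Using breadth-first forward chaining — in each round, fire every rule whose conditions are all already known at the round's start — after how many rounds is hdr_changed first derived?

Round 1 fires (1), (2), giving rollback_ready, link_lib.
Round 2 fires (5), giving gen_docs.
Round 3 fires (4), giving artifact_signed.
Round 4 fires (3), giving hdr_changed.
hdr_changed first appears in round 4.

4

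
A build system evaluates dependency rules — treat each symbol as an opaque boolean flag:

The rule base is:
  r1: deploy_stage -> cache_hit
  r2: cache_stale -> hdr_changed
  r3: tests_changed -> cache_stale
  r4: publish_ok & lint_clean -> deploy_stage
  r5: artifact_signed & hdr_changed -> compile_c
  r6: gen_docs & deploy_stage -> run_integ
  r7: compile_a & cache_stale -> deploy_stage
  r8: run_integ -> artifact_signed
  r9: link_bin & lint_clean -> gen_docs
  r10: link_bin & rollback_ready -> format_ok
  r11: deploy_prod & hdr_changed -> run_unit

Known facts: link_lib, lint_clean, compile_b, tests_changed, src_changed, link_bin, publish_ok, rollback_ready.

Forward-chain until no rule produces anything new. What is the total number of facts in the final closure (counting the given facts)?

17

Round 1 — r3, r4, r9, r10, derive cache_stale, deploy_stage, gen_docs, format_ok.
Round 2 — r1, r2, r6, derive cache_hit, hdr_changed, run_integ.
Round 3 — r8, derive artifact_signed.
Round 4 — r5, derive compile_c.
Closure: {artifact_signed, cache_hit, cache_stale, compile_b, compile_c, deploy_stage, format_ok, gen_docs, hdr_changed, link_bin, link_lib, lint_clean, publish_ok, rollback_ready, run_integ, src_changed, tests_changed} — 17 facts.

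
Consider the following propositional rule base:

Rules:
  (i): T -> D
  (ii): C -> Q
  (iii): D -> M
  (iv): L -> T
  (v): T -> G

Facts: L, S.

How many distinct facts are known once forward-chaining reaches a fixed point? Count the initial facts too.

6

Round 1 — (iv), derive T.
Round 2 — (i), (v), derive D, G.
Round 3 — (iii), derive M.
Closure: {D, G, L, M, S, T} — 6 facts.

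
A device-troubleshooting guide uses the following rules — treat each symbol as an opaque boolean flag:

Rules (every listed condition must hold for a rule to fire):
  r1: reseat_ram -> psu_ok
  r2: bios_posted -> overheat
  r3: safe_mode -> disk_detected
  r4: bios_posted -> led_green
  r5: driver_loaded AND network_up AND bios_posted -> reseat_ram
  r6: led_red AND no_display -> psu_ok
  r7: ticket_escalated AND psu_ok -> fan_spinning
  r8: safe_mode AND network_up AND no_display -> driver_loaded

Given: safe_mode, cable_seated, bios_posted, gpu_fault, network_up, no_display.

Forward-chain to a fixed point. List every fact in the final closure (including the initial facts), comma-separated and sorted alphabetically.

[1] r2 [bios_posted -> overheat]; r3 [safe_mode -> disk_detected]; r4 [bios_posted -> led_green]; r8 [safe_mode AND network_up AND no_display -> driver_loaded]. ⇒ new: overheat, disk_detected, led_green, driver_loaded.
[2] r5 [driver_loaded AND network_up AND bios_posted -> reseat_ram]. ⇒ new: reseat_ram.
[3] r1 [reseat_ram -> psu_ok]. ⇒ new: psu_ok.

bios_posted, cable_seated, disk_detected, driver_loaded, gpu_fault, led_green, network_up, no_display, overheat, psu_ok, reseat_ram, safe_mode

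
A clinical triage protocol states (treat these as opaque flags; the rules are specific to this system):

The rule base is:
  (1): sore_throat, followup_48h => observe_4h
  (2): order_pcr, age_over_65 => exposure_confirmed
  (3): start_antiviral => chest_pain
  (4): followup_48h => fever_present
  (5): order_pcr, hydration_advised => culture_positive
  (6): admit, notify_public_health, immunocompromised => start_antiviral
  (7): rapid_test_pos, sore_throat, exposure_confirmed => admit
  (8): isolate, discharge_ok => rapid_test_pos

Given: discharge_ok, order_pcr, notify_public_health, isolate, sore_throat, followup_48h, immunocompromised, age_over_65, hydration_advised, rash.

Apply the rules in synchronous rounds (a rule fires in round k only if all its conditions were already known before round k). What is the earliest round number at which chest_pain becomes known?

4

Round 1 — (1), (2), (4), (5), (8), derive observe_4h, exposure_confirmed, fever_present, culture_positive, rapid_test_pos.
Round 2 — (7), derive admit.
Round 3 — (6), derive start_antiviral.
Round 4 — (3), derive chest_pain.
chest_pain first appears in round 4.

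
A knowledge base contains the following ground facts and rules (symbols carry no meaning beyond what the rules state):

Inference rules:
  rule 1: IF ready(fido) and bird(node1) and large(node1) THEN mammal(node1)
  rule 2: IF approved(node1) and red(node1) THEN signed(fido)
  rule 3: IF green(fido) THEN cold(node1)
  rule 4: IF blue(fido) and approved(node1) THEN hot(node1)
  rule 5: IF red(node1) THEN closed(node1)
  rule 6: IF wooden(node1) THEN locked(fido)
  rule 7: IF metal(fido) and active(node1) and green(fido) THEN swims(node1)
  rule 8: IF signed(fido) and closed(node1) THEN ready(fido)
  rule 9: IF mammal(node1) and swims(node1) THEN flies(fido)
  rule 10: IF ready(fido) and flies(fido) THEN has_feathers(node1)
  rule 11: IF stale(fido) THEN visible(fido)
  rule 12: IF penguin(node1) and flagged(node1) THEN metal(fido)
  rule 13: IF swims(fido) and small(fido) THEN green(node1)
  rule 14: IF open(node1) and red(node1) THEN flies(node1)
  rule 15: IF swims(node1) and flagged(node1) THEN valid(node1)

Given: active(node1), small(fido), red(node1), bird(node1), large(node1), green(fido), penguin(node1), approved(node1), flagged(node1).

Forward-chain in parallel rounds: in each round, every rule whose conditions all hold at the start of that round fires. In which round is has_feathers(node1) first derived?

5

Round 1: rule 2 [IF approved(node1) and red(node1) THEN signed(fido)]; rule 3 [IF green(fido) THEN cold(node1)]; rule 5 [IF red(node1) THEN closed(node1)]; rule 12 [IF penguin(node1) and flagged(node1) THEN metal(fido)]. New: signed(fido), cold(node1), closed(node1), metal(fido).
Round 2: rule 7 [IF metal(fido) and active(node1) and green(fido) THEN swims(node1)]; rule 8 [IF signed(fido) and closed(node1) THEN ready(fido)]. New: swims(node1), ready(fido).
Round 3: rule 1 [IF ready(fido) and bird(node1) and large(node1) THEN mammal(node1)]; rule 15 [IF swims(node1) and flagged(node1) THEN valid(node1)]. New: mammal(node1), valid(node1).
Round 4: rule 9 [IF mammal(node1) and swims(node1) THEN flies(fido)]. New: flies(fido).
Round 5: rule 10 [IF ready(fido) and flies(fido) THEN has_feathers(node1)]. New: has_feathers(node1).
has_feathers(node1) first appears in round 5.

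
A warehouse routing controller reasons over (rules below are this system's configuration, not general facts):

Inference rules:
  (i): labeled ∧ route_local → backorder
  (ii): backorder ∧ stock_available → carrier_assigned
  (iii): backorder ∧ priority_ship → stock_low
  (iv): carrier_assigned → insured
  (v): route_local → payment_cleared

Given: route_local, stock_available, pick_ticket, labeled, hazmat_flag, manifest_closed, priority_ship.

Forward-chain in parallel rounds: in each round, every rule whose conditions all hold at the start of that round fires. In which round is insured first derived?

Round 1 fires (i), (v), giving backorder, payment_cleared.
Round 2 fires (ii), (iii), giving carrier_assigned, stock_low.
Round 3 fires (iv), giving insured.
insured first appears in round 3.

3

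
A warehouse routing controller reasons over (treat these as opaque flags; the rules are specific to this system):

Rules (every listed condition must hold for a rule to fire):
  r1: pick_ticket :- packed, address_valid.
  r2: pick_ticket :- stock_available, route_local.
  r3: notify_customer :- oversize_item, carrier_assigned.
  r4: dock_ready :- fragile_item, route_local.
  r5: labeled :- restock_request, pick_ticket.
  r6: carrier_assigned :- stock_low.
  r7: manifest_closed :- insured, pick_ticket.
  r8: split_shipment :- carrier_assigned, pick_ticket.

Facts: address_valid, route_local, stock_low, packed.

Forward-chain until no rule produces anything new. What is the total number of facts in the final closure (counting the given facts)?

Round 1 fires r1, r6, giving pick_ticket, carrier_assigned.
Round 2 fires r8, giving split_shipment.
Closure: {address_valid, carrier_assigned, packed, pick_ticket, route_local, split_shipment, stock_low} — 7 facts.

7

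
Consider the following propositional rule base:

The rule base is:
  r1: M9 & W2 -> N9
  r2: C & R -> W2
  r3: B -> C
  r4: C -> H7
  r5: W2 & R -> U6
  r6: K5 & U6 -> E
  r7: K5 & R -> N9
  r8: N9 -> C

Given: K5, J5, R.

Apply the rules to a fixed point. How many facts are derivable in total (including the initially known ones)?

Round 1: r7 [K5 & R -> N9]. Adds N9.
Round 2: r8 [N9 -> C]. Adds C.
Round 3: r2 [C & R -> W2]; r4 [C -> H7]. Adds W2, H7.
Round 4: r5 [W2 & R -> U6]. Adds U6.
Round 5: r6 [K5 & U6 -> E]. Adds E.
Closure: {C, E, H7, J5, K5, N9, R, U6, W2} — 9 facts.

9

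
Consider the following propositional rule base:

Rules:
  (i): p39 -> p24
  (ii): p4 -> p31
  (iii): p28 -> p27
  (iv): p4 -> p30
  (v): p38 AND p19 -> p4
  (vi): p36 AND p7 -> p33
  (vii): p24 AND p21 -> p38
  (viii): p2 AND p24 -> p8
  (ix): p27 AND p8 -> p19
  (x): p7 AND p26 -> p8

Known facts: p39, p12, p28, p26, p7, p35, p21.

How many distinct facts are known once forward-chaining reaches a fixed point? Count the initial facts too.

15

Round 1 — (i), (iii), (x), derive p24, p27, p8.
Round 2 — (vii), (ix), derive p38, p19.
Round 3 — (v), derive p4.
Round 4 — (ii), (iv), derive p31, p30.
Closure: {p12, p19, p21, p24, p26, p27, p28, p30, p31, p35, p38, p39, p4, p7, p8} — 15 facts.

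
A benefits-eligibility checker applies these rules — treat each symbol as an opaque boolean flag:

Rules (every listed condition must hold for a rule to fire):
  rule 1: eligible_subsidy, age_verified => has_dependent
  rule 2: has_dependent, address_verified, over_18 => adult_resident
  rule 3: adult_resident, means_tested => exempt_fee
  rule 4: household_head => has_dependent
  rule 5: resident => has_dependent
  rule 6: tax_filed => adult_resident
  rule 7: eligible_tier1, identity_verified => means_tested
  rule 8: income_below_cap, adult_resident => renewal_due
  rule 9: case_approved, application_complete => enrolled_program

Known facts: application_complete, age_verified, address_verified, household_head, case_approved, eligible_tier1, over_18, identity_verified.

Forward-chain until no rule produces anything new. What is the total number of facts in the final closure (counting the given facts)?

13

Round 1: rule 4 [household_head => has_dependent]; rule 7 [eligible_tier1, identity_verified => means_tested]; rule 9 [case_approved, application_complete => enrolled_program]. Adds has_dependent, means_tested, enrolled_program.
Round 2: rule 2 [has_dependent, address_verified, over_18 => adult_resident]. Adds adult_resident.
Round 3: rule 3 [adult_resident, means_tested => exempt_fee]. Adds exempt_fee.
Closure: {address_verified, adult_resident, age_verified, application_complete, case_approved, eligible_tier1, enrolled_program, exempt_fee, has_dependent, household_head, identity_verified, means_tested, over_18} — 13 facts.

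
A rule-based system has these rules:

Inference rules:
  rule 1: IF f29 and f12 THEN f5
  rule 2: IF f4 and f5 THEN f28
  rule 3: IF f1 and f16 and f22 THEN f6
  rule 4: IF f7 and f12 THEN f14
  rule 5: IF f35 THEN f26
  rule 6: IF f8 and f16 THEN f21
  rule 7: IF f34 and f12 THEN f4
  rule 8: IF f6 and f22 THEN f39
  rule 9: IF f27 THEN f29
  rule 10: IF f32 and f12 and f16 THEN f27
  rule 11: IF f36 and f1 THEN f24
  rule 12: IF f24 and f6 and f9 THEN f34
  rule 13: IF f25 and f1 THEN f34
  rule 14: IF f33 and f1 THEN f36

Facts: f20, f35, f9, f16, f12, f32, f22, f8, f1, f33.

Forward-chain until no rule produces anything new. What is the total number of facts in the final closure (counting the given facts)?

22

Round 1: rule 3 [IF f1 and f16 and f22 THEN f6]; rule 5 [IF f35 THEN f26]; rule 6 [IF f8 and f16 THEN f21]; rule 10 [IF f32 and f12 and f16 THEN f27]; rule 14 [IF f33 and f1 THEN f36]. New: f6, f26, f21, f27, f36.
Round 2: rule 8 [IF f6 and f22 THEN f39]; rule 9 [IF f27 THEN f29]; rule 11 [IF f36 and f1 THEN f24]. New: f39, f29, f24.
Round 3: rule 1 [IF f29 and f12 THEN f5]; rule 12 [IF f24 and f6 and f9 THEN f34]. New: f5, f34.
Round 4: rule 7 [IF f34 and f12 THEN f4]. New: f4.
Round 5: rule 2 [IF f4 and f5 THEN f28]. New: f28.
Closure: {f1, f12, f16, f20, f21, f22, f24, f26, f27, f28, f29, f32, f33, f34, f35, f36, f39, f4, f5, f6, f8, f9} — 22 facts.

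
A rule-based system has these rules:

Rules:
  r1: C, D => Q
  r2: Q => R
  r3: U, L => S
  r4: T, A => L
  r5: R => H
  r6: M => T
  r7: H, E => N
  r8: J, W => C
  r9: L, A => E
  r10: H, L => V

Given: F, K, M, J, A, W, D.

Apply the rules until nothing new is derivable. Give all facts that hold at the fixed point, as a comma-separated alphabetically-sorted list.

A, C, D, E, F, H, J, K, L, M, N, Q, R, T, V, W

Round 1: r6 [M => T]; r8 [J, W => C]. Adds T, C.
Round 2: r1 [C, D => Q]; r4 [T, A => L]. Adds Q, L.
Round 3: r2 [Q => R]; r9 [L, A => E]. Adds R, E.
Round 4: r5 [R => H]. Adds H.
Round 5: r7 [H, E => N]; r10 [H, L => V]. Adds N, V.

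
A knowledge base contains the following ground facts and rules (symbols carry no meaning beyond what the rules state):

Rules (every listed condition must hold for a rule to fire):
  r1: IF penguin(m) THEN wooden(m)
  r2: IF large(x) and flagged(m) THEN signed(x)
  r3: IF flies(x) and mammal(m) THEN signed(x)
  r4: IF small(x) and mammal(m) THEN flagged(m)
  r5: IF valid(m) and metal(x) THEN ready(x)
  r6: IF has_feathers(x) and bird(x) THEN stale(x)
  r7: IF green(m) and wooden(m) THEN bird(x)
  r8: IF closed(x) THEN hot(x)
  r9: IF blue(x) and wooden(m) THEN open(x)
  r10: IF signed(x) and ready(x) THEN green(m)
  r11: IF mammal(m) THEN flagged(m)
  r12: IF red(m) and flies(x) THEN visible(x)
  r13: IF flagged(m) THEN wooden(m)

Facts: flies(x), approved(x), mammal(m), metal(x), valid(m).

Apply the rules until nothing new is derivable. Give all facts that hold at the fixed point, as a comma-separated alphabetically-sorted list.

Round 1: r3 [IF flies(x) and mammal(m) THEN signed(x)]; r5 [IF valid(m) and metal(x) THEN ready(x)]; r11 [IF mammal(m) THEN flagged(m)]. New: signed(x), ready(x), flagged(m).
Round 2: r10 [IF signed(x) and ready(x) THEN green(m)]; r13 [IF flagged(m) THEN wooden(m)]. New: green(m), wooden(m).
Round 3: r7 [IF green(m) and wooden(m) THEN bird(x)]. New: bird(x).

approved(x), bird(x), flagged(m), flies(x), green(m), mammal(m), metal(x), ready(x), signed(x), valid(m), wooden(m)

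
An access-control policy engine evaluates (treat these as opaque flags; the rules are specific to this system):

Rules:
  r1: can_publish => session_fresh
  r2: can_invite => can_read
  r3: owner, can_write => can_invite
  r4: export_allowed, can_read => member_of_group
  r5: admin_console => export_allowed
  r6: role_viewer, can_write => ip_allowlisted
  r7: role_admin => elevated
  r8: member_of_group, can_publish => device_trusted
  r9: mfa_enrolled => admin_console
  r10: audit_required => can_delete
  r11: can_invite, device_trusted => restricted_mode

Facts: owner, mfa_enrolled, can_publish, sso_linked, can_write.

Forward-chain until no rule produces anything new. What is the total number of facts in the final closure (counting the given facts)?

13

Round 1 — r1, r3, r9, derive session_fresh, can_invite, admin_console.
Round 2 — r2, r5, derive can_read, export_allowed.
Round 3 — r4, derive member_of_group.
Round 4 — r8, derive device_trusted.
Round 5 — r11, derive restricted_mode.
Closure: {admin_console, can_invite, can_publish, can_read, can_write, device_trusted, export_allowed, member_of_group, mfa_enrolled, owner, restricted_mode, session_fresh, sso_linked} — 13 facts.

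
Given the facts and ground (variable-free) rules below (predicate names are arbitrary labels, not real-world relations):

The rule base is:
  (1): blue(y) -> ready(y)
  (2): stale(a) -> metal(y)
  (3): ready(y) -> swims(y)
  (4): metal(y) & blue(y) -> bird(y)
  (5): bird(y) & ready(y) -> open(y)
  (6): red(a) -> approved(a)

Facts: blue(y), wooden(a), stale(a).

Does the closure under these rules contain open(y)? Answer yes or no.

Round 1: (1) [blue(y) -> ready(y)]; (2) [stale(a) -> metal(y)]. Adds ready(y), metal(y).
Round 2: (3) [ready(y) -> swims(y)]; (4) [metal(y) & blue(y) -> bird(y)]. Adds swims(y), bird(y).
Round 3: (5) [bird(y) & ready(y) -> open(y)]. Adds open(y).
open(y) appears in round 3, so it is derivable.

yes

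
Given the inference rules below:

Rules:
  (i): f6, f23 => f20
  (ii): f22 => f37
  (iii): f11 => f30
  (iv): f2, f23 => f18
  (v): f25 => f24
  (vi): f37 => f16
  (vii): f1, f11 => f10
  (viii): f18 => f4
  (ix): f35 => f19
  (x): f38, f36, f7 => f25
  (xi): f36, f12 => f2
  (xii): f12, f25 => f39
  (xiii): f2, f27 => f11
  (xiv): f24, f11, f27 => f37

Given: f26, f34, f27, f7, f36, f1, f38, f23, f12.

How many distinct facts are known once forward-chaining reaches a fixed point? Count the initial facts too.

Round 1: (x) [f38, f36, f7 => f25]; (xi) [f36, f12 => f2]. Adds f25, f2.
Round 2: (iv) [f2, f23 => f18]; (v) [f25 => f24]; (xii) [f12, f25 => f39]; (xiii) [f2, f27 => f11]. Adds f18, f24, f39, f11.
Round 3: (iii) [f11 => f30]; (vii) [f1, f11 => f10]; (viii) [f18 => f4]; (xiv) [f24, f11, f27 => f37]. Adds f30, f10, f4, f37.
Round 4: (vi) [f37 => f16]. Adds f16.
Closure: {f1, f10, f11, f12, f16, f18, f2, f23, f24, f25, f26, f27, f30, f34, f36, f37, f38, f39, f4, f7} — 20 facts.

20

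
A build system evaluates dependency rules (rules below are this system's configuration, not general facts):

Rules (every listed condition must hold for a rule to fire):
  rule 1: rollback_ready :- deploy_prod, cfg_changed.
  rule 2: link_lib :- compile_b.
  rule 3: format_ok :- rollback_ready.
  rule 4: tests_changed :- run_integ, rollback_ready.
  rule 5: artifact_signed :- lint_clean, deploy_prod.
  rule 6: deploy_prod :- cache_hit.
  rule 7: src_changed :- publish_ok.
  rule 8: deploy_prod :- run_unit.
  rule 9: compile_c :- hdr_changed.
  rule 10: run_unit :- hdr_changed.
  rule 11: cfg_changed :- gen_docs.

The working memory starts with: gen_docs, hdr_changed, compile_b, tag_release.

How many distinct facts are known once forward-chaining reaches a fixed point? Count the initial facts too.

[1] rule 2 [link_lib :- compile_b.]; rule 9 [compile_c :- hdr_changed.]; rule 10 [run_unit :- hdr_changed.]; rule 11 [cfg_changed :- gen_docs.]. ⇒ new: link_lib, compile_c, run_unit, cfg_changed.
[2] rule 8 [deploy_prod :- run_unit.]. ⇒ new: deploy_prod.
[3] rule 1 [rollback_ready :- deploy_prod, cfg_changed.]. ⇒ new: rollback_ready.
[4] rule 3 [format_ok :- rollback_ready.]. ⇒ new: format_ok.
Closure: {cfg_changed, compile_b, compile_c, deploy_prod, format_ok, gen_docs, hdr_changed, link_lib, rollback_ready, run_unit, tag_release} — 11 facts.

11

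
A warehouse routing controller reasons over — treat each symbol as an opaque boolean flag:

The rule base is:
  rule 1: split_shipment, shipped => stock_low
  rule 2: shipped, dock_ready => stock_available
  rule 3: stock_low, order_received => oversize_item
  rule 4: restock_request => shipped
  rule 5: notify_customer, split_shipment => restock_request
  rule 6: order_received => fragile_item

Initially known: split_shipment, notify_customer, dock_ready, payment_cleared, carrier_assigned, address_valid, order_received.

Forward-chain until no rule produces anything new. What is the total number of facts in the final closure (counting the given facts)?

13

Round 1 — rule 5, rule 6, derive restock_request, fragile_item.
Round 2 — rule 4, derive shipped.
Round 3 — rule 1, rule 2, derive stock_low, stock_available.
Round 4 — rule 3, derive oversize_item.
Closure: {address_valid, carrier_assigned, dock_ready, fragile_item, notify_customer, order_received, oversize_item, payment_cleared, restock_request, shipped, split_shipment, stock_available, stock_low} — 13 facts.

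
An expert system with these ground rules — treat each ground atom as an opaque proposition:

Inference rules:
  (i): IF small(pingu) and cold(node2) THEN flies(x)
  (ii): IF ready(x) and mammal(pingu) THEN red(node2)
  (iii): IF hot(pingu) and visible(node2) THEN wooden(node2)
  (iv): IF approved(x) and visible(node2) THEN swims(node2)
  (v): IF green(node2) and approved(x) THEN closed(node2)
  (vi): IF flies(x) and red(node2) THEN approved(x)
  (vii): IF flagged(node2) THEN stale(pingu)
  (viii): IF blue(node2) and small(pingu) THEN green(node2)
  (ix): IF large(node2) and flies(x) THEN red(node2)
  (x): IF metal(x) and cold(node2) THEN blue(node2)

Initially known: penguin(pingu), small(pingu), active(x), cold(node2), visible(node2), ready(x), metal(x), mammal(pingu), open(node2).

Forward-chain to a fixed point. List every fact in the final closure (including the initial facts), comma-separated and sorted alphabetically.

Round 1 fires (i), (ii), (x), giving flies(x), red(node2), blue(node2).
Round 2 fires (vi), (viii), giving approved(x), green(node2).
Round 3 fires (iv), (v), giving swims(node2), closed(node2).

active(x), approved(x), blue(node2), closed(node2), cold(node2), flies(x), green(node2), mammal(pingu), metal(x), open(node2), penguin(pingu), ready(x), red(node2), small(pingu), swims(node2), visible(node2)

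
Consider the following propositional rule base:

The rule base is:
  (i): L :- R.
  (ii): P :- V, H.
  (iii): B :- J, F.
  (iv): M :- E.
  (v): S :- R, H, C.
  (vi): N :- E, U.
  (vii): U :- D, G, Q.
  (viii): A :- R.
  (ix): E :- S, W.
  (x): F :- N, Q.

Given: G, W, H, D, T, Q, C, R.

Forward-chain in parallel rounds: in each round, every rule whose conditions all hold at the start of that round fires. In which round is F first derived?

[1] (i) [L :- R.]; (v) [S :- R, H, C.]; (vii) [U :- D, G, Q.]; (viii) [A :- R.]. ⇒ new: L, S, U, A.
[2] (ix) [E :- S, W.]. ⇒ new: E.
[3] (iv) [M :- E.]; (vi) [N :- E, U.]. ⇒ new: M, N.
[4] (x) [F :- N, Q.]. ⇒ new: F.
F first appears in round 4.

4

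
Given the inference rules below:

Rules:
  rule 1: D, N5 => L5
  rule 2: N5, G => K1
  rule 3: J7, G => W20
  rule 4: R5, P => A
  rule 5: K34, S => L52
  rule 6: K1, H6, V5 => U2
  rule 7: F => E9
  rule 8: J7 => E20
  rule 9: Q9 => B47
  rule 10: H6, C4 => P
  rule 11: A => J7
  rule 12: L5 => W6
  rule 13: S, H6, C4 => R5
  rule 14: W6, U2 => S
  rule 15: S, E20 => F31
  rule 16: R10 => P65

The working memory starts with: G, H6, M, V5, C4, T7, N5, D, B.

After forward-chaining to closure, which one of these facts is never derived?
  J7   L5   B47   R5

Round 1: rule 1 [D, N5 => L5]; rule 2 [N5, G => K1]; rule 10 [H6, C4 => P]. New: L5, K1, P.
Round 2: rule 6 [K1, H6, V5 => U2]; rule 12 [L5 => W6]. New: U2, W6.
Round 3: rule 14 [W6, U2 => S]. New: S.
Round 4: rule 13 [S, H6, C4 => R5]. New: R5.
Round 5: rule 4 [R5, P => A]. New: A.
Round 6: rule 11 [A => J7]. New: J7.
Round 7: rule 3 [J7, G => W20]; rule 8 [J7 => E20]. New: W20, E20.
Round 8: rule 15 [S, E20 => F31]. New: F31.
Derived: R5 (round 4), J7 (round 6), L5 (round 1). B47 never appears in any round.

B47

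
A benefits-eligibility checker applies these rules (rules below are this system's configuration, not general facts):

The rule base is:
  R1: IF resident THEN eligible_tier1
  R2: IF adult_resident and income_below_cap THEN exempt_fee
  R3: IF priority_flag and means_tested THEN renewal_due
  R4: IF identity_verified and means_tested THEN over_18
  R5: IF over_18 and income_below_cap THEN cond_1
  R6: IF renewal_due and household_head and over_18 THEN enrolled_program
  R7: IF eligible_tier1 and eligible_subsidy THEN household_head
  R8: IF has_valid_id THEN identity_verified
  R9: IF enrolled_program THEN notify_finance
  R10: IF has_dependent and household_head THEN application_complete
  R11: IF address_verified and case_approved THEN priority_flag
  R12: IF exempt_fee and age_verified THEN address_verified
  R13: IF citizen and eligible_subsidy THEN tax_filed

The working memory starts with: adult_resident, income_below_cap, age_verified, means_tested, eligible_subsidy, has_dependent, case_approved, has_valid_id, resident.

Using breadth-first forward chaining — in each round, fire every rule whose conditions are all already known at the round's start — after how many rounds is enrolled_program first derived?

Round 1 fires R1, R2, R8, giving eligible_tier1, exempt_fee, identity_verified.
Round 2 fires R4, R7, R12, giving over_18, household_head, address_verified.
Round 3 fires R5, R10, R11, giving cond_1, application_complete, priority_flag.
Round 4 fires R3, giving renewal_due.
Round 5 fires R6, giving enrolled_program.
enrolled_program first appears in round 5.

5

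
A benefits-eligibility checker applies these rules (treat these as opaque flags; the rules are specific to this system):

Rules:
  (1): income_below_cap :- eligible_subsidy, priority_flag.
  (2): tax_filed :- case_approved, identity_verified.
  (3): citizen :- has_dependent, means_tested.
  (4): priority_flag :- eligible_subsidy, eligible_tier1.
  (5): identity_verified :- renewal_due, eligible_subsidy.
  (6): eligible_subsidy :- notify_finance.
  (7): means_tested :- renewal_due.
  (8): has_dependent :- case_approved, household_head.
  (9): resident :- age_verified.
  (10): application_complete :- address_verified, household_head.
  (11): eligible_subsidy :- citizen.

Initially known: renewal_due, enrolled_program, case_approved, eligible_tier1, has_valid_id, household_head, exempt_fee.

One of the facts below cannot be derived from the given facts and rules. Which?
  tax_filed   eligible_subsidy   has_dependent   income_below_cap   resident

[1] (7) [means_tested :- renewal_due.]; (8) [has_dependent :- case_approved, household_head.]. ⇒ new: means_tested, has_dependent.
[2] (3) [citizen :- has_dependent, means_tested.]. ⇒ new: citizen.
[3] (11) [eligible_subsidy :- citizen.]. ⇒ new: eligible_subsidy.
[4] (4) [priority_flag :- eligible_subsidy, eligible_tier1.]; (5) [identity_verified :- renewal_due, eligible_subsidy.]. ⇒ new: priority_flag, identity_verified.
[5] (1) [income_below_cap :- eligible_subsidy, priority_flag.]; (2) [tax_filed :- case_approved, identity_verified.]. ⇒ new: income_below_cap, tax_filed.
Derived: tax_filed (round 5), eligible_subsidy (round 3), income_below_cap (round 5), has_dependent (round 1). resident never appears in any round.

resident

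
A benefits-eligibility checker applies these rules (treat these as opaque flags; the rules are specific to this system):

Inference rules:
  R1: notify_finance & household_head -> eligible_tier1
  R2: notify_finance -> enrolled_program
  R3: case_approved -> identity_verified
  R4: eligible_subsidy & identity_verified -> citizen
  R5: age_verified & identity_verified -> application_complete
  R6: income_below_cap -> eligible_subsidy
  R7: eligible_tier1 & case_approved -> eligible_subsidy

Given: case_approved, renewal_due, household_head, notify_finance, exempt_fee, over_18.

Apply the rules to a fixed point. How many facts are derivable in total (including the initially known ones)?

Round 1 fires R1, R2, R3, giving eligible_tier1, enrolled_program, identity_verified.
Round 2 fires R7, giving eligible_subsidy.
Round 3 fires R4, giving citizen.
Closure: {case_approved, citizen, eligible_subsidy, eligible_tier1, enrolled_program, exempt_fee, household_head, identity_verified, notify_finance, over_18, renewal_due} — 11 facts.

11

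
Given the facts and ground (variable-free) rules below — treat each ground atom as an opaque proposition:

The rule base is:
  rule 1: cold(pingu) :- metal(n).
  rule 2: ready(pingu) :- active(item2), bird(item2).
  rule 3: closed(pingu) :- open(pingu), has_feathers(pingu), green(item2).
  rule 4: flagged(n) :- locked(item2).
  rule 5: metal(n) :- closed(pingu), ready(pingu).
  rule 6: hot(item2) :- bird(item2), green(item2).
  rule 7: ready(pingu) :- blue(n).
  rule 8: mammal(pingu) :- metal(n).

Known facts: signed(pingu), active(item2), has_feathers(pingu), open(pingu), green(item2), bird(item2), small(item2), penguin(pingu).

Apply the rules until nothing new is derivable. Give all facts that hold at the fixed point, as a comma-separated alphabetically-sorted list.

active(item2), bird(item2), closed(pingu), cold(pingu), green(item2), has_feathers(pingu), hot(item2), mammal(pingu), metal(n), open(pingu), penguin(pingu), ready(pingu), signed(pingu), small(item2)

Round 1: rule 2 [ready(pingu) :- active(item2), bird(item2).]; rule 3 [closed(pingu) :- open(pingu), has_feathers(pingu), green(item2).]; rule 6 [hot(item2) :- bird(item2), green(item2).]. Adds ready(pingu), closed(pingu), hot(item2).
Round 2: rule 5 [metal(n) :- closed(pingu), ready(pingu).]. Adds metal(n).
Round 3: rule 1 [cold(pingu) :- metal(n).]; rule 8 [mammal(pingu) :- metal(n).]. Adds cold(pingu), mammal(pingu).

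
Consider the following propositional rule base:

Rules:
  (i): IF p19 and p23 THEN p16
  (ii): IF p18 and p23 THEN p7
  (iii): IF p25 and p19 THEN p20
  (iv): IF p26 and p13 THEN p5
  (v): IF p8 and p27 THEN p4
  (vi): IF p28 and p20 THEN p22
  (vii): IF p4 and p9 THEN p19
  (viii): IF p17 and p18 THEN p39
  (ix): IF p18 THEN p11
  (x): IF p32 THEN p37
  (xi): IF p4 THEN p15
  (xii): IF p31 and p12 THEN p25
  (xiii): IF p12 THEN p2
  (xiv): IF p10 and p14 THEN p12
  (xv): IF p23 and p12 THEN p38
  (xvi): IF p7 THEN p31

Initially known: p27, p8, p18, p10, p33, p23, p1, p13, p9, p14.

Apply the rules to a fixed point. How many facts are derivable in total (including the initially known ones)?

22

Round 1: (ii) [IF p18 and p23 THEN p7]; (v) [IF p8 and p27 THEN p4]; (ix) [IF p18 THEN p11]; (xiv) [IF p10 and p14 THEN p12]. New: p7, p4, p11, p12.
Round 2: (vii) [IF p4 and p9 THEN p19]; (xi) [IF p4 THEN p15]; (xiii) [IF p12 THEN p2]; (xv) [IF p23 and p12 THEN p38]; (xvi) [IF p7 THEN p31]. New: p19, p15, p2, p38, p31.
Round 3: (i) [IF p19 and p23 THEN p16]; (xii) [IF p31 and p12 THEN p25]. New: p16, p25.
Round 4: (iii) [IF p25 and p19 THEN p20]. New: p20.
Closure: {p1, p10, p11, p12, p13, p14, p15, p16, p18, p19, p2, p20, p23, p25, p27, p31, p33, p38, p4, p7, p8, p9} — 22 facts.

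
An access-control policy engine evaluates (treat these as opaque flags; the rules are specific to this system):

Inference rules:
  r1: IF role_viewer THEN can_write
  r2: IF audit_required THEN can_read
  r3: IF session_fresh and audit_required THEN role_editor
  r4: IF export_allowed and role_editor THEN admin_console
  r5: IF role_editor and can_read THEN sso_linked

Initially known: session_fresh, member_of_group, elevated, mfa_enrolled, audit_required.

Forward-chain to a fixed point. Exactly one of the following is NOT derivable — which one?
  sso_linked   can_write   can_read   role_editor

can_write

Round 1 — r2, r3, derive can_read, role_editor.
Round 2 — r5, derive sso_linked.
Derived: role_editor (round 1), sso_linked (round 2), can_read (round 1). can_write never appears in any round.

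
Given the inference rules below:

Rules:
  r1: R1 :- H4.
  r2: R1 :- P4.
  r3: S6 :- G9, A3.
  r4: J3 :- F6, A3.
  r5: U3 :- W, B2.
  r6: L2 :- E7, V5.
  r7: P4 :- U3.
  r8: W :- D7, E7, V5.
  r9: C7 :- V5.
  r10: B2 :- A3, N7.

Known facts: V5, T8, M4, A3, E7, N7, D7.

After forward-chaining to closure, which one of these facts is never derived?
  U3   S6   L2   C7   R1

Round 1: r6 [L2 :- E7, V5.]; r8 [W :- D7, E7, V5.]; r9 [C7 :- V5.]; r10 [B2 :- A3, N7.]. Adds L2, W, C7, B2.
Round 2: r5 [U3 :- W, B2.]. Adds U3.
Round 3: r7 [P4 :- U3.]. Adds P4.
Round 4: r2 [R1 :- P4.]. Adds R1.
Derived: L2 (round 1), C7 (round 1), U3 (round 2), R1 (round 4). S6 never appears in any round.

S6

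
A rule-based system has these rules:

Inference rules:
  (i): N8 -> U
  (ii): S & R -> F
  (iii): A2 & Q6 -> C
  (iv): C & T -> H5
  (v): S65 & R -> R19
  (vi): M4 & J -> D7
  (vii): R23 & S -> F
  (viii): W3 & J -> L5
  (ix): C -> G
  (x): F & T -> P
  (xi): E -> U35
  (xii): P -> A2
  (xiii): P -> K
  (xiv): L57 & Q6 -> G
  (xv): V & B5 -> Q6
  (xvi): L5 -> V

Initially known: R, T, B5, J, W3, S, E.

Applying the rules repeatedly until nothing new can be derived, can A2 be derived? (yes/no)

Round 1: (ii) [S & R -> F]; (viii) [W3 & J -> L5]; (xi) [E -> U35]. New: F, L5, U35.
Round 2: (x) [F & T -> P]; (xvi) [L5 -> V]. New: P, V.
Round 3: (xii) [P -> A2]; (xiii) [P -> K]; (xv) [V & B5 -> Q6]. New: A2, K, Q6.
Round 4: (iii) [A2 & Q6 -> C]. New: C.
Round 5: (iv) [C & T -> H5]; (ix) [C -> G]. New: H5, G.
A2 appears in round 3, so it is derivable.

yes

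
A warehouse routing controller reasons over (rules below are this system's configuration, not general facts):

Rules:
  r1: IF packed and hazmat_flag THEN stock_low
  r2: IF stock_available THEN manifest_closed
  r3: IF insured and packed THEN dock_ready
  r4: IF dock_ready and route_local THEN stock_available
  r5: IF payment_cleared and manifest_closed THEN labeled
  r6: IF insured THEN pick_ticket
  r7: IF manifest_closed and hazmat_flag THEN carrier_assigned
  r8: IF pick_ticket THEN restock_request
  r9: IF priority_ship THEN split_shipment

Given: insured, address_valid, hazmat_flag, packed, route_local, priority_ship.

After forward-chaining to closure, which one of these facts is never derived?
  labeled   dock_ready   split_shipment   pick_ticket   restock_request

labeled

Round 1 — r1, r3, r6, r9, derive stock_low, dock_ready, pick_ticket, split_shipment.
Round 2 — r4, r8, derive stock_available, restock_request.
Round 3 — r2, derive manifest_closed.
Round 4 — r7, derive carrier_assigned.
Derived: restock_request (round 2), split_shipment (round 1), dock_ready (round 1), pick_ticket (round 1). labeled never appears in any round.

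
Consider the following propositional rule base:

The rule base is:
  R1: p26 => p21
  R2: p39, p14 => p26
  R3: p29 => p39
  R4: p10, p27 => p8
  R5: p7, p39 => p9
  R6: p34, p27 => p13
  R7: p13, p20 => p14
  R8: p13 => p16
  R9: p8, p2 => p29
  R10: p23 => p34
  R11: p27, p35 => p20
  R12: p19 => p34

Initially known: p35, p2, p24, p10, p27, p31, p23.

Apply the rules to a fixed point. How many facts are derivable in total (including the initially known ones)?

Round 1: R4 [p10, p27 => p8]; R10 [p23 => p34]; R11 [p27, p35 => p20]. New: p8, p34, p20.
Round 2: R6 [p34, p27 => p13]; R9 [p8, p2 => p29]. New: p13, p29.
Round 3: R3 [p29 => p39]; R7 [p13, p20 => p14]; R8 [p13 => p16]. New: p39, p14, p16.
Round 4: R2 [p39, p14 => p26]. New: p26.
Round 5: R1 [p26 => p21]. New: p21.
Closure: {p10, p13, p14, p16, p2, p20, p21, p23, p24, p26, p27, p29, p31, p34, p35, p39, p8} — 17 facts.

17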